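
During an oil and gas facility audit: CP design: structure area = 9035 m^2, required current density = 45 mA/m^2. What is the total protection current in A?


I = area * current density, then convert mA → A (÷1000)
I = 9035 * 45 / 1000 = 406.58 A

406.58 A


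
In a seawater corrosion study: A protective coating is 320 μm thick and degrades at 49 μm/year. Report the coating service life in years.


Service life = thickness / degradation rate
Life = 320 / 49 = 6.5 years

6.5 years


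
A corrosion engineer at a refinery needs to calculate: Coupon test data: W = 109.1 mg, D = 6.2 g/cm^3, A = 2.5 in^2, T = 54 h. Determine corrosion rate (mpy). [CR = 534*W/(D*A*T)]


Apply the mpy weight-loss relation: CR = 534 * W / (D * A * T)
Numerator: 534 * 109.1 = 58259.4
Denominator: 6.2 * 2.5 * 54 = 837.0
CR = 58259.4 / 837.0 = 69.605 mpy

69.605 mpy


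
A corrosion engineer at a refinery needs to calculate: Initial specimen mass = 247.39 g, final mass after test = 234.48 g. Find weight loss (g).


Weight loss = initial − final
WL = 247.39 − 234.48 = 12.91 g

12.91 g


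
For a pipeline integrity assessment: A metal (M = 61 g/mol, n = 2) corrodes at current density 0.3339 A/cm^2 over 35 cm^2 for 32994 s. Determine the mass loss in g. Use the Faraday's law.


Apply Faraday's law: m = i*A*t*M / (n*F)
Total charge passed Q = i*A*t = 0.3339*35*32994 = 385584.381 C
m = Q*M/(n*F) = 385584.381*61/(2*96485) = 121.88758 g

121.88758 g


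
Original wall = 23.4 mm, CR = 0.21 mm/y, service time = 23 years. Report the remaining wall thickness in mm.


Remaining wall = original − CR × time
t = 23.4 − 0.21*23 = 23.4 − 4.83 = 18.57 mm

18.57 mm


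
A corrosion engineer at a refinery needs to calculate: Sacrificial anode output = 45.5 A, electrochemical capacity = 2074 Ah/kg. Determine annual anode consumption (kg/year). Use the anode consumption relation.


Annual consumption = current * hours per year / capacity
Rate = 45.5 * 8760 / 2074 = 192.2 kg/year

192.2 kg/year


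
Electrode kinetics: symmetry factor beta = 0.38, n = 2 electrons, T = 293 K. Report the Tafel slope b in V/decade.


Apply the Tafel slope relation: b = 2.303*R*T/(beta*n*F)
Numerator: 2.303 * 8.314 * 293 = 5610.11
Denominator: 0.38 * 2 * 96485 = 73328.6
b = 5610.11 / 73328.6 = 0.077 V/decade

0.077 V/decade


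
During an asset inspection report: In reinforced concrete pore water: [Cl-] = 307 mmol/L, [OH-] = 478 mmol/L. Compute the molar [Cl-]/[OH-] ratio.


Threshold parameter = [Cl-] / [OH-] (molar basis; both in mmol/L, so units cancel)
Ratio = 307 / 478 = 0.64

0.64


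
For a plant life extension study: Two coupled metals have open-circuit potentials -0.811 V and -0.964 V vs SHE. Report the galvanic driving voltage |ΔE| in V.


Driving voltage is the absolute potential difference.
|ΔE| = |-0.811 − (-0.964)| = 0.153 V

0.153 V


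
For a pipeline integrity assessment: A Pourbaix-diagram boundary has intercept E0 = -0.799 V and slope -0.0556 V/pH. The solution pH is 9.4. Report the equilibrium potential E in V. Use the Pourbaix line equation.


Apply the Pourbaix line equation: E = E0 + slope*pH
E = -0.799 + (-0.0556)*9.4 = -0.799 + (-0.52264) = -1.32164 V
Rounded to 4 decimal places: E = -1.3216 V

-1.3216 V


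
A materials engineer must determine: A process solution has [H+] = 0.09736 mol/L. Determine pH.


pH = −log10[H+]
pH = −log10(0.09736) = 1.01

1.01


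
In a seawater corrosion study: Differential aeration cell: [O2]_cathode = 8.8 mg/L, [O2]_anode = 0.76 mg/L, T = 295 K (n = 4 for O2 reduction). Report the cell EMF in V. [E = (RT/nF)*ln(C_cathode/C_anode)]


Apply the Nernst concentration-cell relation: E = (RT/nF)*ln(C_cathode/C_anode)
RT/nF = 8.314*295/(4*96485) = 0.00635495 V
ln(8.8/0.76) = 2.44919
E = 0.00635495 * 2.44919 = 0.01556 V

0.01556 V


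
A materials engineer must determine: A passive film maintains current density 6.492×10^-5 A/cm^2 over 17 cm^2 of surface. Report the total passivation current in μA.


I = i_pass * A, then convert A → μA (×10^6)
I = 6.492×10^-5 * 17 * 10^6 = 1103.64 μA

1103.64 μA


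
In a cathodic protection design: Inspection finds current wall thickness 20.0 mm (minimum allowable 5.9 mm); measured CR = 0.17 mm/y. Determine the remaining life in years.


Apply the remaining-life relation: RL = (t_current − t_min) / CR
RL = (20.0 − 5.9) / 0.17 = 14.1 / 0.17 = 82.9 years

82.9 years


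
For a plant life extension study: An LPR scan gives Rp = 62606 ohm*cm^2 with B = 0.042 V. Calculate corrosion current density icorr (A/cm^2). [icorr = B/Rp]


Apply the Stern-Geary relation: icorr = B / Rp
icorr = 0.042 / 62606 = 6.709×10^-7 A/cm^2

6.709×10^-7 A/cm^2


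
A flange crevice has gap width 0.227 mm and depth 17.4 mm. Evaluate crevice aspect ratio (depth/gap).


Aspect ratio = depth / gap
Ratio = 17.4 / 0.227 = 76.7

76.7


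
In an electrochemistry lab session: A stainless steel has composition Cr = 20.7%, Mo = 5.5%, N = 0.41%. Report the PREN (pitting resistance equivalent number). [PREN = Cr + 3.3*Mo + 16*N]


Apply the PREN formula: PREN = Cr + 3.3*Mo + 16*N
PREN = 20.7 + 3.3*5.5 + 16*0.41
PREN = 20.7 + 18.15 + 6.56 = 45.41

45.41


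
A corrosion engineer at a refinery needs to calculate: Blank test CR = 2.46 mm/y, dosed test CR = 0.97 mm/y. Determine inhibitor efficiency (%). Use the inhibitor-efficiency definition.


Apply the inhibitor-efficiency definition: IE = (CR_blank − CR_inh)/CR_blank × 100
IE = (2.46 − 0.97) / 2.46 × 100
IE = 1.49 / 2.46 × 100 = 60.6 %

60.6 %


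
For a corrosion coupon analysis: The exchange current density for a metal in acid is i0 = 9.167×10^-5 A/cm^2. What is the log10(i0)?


i0 = 9.167×10^-5 A/cm^2
log10(i0) = -4.038

-4.038


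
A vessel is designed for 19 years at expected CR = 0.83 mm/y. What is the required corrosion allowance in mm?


Corrosion allowance = CR × design life
CA = 0.83 * 19 = 15.77 mm

15.77 mm


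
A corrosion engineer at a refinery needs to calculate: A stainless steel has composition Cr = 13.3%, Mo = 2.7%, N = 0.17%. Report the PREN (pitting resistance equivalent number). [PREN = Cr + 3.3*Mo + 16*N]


Apply the PREN formula: PREN = Cr + 3.3*Mo + 16*N
PREN = 13.3 + 3.3*2.7 + 16*0.17
PREN = 13.3 + 8.91 + 2.72 = 24.93

24.93


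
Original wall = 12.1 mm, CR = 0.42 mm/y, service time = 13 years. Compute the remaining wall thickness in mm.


Remaining wall = original − CR × time
t = 12.1 − 0.42*13 = 12.1 − 5.46 = 6.64 mm

6.64 mm


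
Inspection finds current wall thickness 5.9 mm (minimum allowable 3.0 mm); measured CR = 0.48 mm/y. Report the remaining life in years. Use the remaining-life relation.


Apply the remaining-life relation: RL = (t_current − t_min) / CR
RL = (5.9 − 3.0) / 0.48 = 2.9 / 0.48 = 6.0 years

6.0 years


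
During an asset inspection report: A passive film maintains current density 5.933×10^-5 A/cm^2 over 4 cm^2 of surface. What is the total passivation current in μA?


I = i_pass * A, then convert A → μA (×10^6)
I = 5.933×10^-5 * 4 * 10^6 = 237.32 μA

237.32 μA


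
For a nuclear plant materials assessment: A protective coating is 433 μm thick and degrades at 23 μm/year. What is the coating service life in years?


Service life = thickness / degradation rate
Life = 433 / 23 = 18.8 years

18.8 years


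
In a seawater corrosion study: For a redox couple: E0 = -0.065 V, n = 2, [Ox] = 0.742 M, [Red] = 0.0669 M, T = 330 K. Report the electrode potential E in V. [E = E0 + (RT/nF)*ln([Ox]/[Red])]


Apply the Nernst equation: E = E0 + (RT/nF)*ln([Ox]/[Red])
Step 1: RT/nF = 8.314*330/(2*96485) = 0.01421786 V
Step 2: [Ox]/[Red] = 0.742/0.0669 = 11.091181
Step 3: ln(11.091181) = 2.40615
Step 4: correction = 0.01421786 * 2.40615 = 0.0342 V
E = -0.065 + 0.0342 = -0.0308 V

-0.0308 V


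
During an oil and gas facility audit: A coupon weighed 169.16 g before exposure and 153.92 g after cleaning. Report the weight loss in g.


Weight loss = initial − final
WL = 169.16 − 153.92 = 15.24 g

15.24 g


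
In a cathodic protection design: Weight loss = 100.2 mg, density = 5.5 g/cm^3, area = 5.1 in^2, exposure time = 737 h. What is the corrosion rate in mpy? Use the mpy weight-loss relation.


Apply the mpy weight-loss relation: CR = 534 * W / (D * A * T)
Numerator: 534 * 100.2 = 53506.8
Denominator: 5.5 * 5.1 * 737 = 20672.85
CR = 53506.8 / 20672.85 = 2.588 mpy

2.588 mpy


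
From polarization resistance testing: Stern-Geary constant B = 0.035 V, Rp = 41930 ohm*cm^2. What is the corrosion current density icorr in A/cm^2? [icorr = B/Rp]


Apply the Stern-Geary relation: icorr = B / Rp
icorr = 0.035 / 41930 = 8.347×10^-7 A/cm^2

8.347×10^-7 A/cm^2


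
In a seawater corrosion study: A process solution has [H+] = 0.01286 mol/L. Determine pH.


pH = −log10[H+]
pH = −log10(0.01286) = 1.89

1.89


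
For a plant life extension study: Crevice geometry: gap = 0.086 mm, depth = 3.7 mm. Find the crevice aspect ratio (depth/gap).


Aspect ratio = depth / gap
Ratio = 3.7 / 0.086 = 43.0

43.0


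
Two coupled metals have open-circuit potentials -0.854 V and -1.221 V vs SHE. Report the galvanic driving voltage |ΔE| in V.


Driving voltage is the absolute potential difference.
|ΔE| = |-0.854 − (-1.221)| = 0.367 V

0.367 V


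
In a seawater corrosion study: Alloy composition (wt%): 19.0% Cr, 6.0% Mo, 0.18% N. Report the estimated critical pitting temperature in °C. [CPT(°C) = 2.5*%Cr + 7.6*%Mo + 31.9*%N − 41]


Apply the ASTM G48 empirical CPT estimate: CPT(°C) = 2.5*%Cr + 7.6*%Mo + 31.9*%N − 41
2.5*19.0 = 47.5; 7.6*6.0 = 45.6; 31.9*0.18 = 5.742
CPT = 47.5 + 45.6 + 5.742 − 41 = 57.842 °C
Rounded to 0.1 °C: CPT ≈ 57.8 °C

57.8 °C


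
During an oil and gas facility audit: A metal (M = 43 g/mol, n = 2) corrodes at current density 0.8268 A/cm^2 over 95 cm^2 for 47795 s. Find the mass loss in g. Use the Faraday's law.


Apply Faraday's law: m = i*A*t*M / (n*F)
Total charge passed Q = i*A*t = 0.8268*95*47795 = 3754106.07 C
m = Q*M/(n*F) = 3754106.07*43/(2*96485) = 836.5371 g

836.5371 g


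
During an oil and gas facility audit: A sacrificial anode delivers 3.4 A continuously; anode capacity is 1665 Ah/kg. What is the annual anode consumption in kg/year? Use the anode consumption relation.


Annual consumption = current * hours per year / capacity
Rate = 3.4 * 8760 / 1665 = 17.9 kg/year

17.9 kg/year


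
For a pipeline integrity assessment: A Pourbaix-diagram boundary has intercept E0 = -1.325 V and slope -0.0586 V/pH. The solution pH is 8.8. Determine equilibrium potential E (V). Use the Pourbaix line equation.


Apply the Pourbaix line equation: E = E0 + slope*pH
E = -1.325 + (-0.0586)*8.8 = -1.325 + (-0.51568) = -1.84068 V
Rounded to 3 decimal places: E = -1.841 V

-1.841 V


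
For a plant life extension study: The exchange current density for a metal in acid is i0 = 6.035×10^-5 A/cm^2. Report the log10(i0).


i0 = 6.035×10^-5 A/cm^2
log10(i0) = -4.219

-4.219


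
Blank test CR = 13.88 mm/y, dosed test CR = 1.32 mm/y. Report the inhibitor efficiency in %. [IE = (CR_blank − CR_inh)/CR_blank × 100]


Apply the inhibitor-efficiency definition: IE = (CR_blank − CR_inh)/CR_blank × 100
IE = (13.88 − 1.32) / 13.88 × 100
IE = 12.56 / 13.88 × 100 = 90.5 %

90.5 %


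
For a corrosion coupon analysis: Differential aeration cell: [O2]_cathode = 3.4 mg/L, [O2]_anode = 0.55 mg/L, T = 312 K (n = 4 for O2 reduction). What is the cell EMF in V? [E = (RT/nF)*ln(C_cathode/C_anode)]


Apply the Nernst concentration-cell relation: E = (RT/nF)*ln(C_cathode/C_anode)
RT/nF = 8.314*312/(4*96485) = 0.00672117 V
ln(3.4/0.55) = 1.82161
E = 0.00672117 * 1.82161 = 0.01224 V

0.01224 V


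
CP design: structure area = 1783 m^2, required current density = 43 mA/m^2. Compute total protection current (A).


I = area * current density, then convert mA → A (÷1000)
I = 1783 * 43 / 1000 = 76.67 A

76.67 A


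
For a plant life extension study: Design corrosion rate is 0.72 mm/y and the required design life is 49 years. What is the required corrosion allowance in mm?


Corrosion allowance = CR × design life
CA = 0.72 * 49 = 35.28 mm

35.28 mm


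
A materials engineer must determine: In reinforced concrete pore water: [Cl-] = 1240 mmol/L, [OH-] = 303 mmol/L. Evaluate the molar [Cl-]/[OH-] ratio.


Threshold parameter = [Cl-] / [OH-] (molar basis; both in mmol/L, so units cancel)
Ratio = 1240 / 303 = 4.09

4.09


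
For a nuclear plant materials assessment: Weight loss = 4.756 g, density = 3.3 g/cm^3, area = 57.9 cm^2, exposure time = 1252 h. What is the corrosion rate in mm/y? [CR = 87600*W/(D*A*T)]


Apply the mm/y weight-loss relation: CR = 87600 * W / (D * A * T)
Numerator: 87600 * 4.756 = 416625.6
Denominator: 3.3 * 57.9 * 1252 = 239219.64
CR = 416625.6 / 239219.64 = 1.741603 mm/y

1.741603 mm/y


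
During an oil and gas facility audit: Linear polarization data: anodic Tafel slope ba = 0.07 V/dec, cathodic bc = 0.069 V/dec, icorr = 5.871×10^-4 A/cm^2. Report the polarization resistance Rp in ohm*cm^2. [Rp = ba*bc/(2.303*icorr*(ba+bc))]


Apply the Stern-Geary equation: Rp = ba*bc / (2.303*icorr*(ba+bc))
ba*bc = 0.07*0.069 = 0.00483
ba+bc = 0.139; 2.303*icorr*(ba+bc) = 2.303*5.871×10^-4*0.139 = 1.8794069×10^-4
Rp = 0.00483 / 1.8794069×10^-4 = 25.7 ohm*cm^2

25.7 ohm*cm^2


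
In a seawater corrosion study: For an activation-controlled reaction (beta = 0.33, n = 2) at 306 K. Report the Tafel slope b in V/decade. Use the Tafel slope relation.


Apply the Tafel slope relation: b = 2.303*R*T/(beta*n*F)
Numerator: 2.303 * 8.314 * 306 = 5859.03
Denominator: 0.33 * 2 * 96485 = 63680.1
b = 5859.03 / 63680.1 = 0.092 V/decade

0.092 V/decade


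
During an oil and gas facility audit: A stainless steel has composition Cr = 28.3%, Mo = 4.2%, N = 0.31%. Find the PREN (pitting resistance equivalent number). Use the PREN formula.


Apply the PREN formula: PREN = Cr + 3.3*Mo + 16*N
PREN = 28.3 + 3.3*4.2 + 16*0.31
PREN = 28.3 + 13.86 + 4.96 = 47.12

47.12


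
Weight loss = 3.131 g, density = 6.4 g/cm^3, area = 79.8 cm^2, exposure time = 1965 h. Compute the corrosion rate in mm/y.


Apply the mm/y weight-loss relation: CR = 87600 * W / (D * A * T)
Numerator: 87600 * 3.131 = 274275.6
Denominator: 6.4 * 79.8 * 1965 = 1003564.8
CR = 274275.6 / 1003564.8 = 0.2733 mm/y

0.2733 mm/y


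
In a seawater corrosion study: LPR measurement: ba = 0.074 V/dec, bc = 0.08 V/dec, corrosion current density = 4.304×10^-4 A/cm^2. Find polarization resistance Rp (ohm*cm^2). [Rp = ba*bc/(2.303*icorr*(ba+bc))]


Apply the Stern-Geary equation: Rp = ba*bc / (2.303*icorr*(ba+bc))
ba*bc = 0.074*0.08 = 0.00592
ba+bc = 0.154; 2.303*icorr*(ba+bc) = 2.303*4.304×10^-4*0.154 = 1.5264652×10^-4
Rp = 0.00592 / 1.5264652×10^-4 = 38.8 ohm*cm^2

38.8 ohm*cm^2


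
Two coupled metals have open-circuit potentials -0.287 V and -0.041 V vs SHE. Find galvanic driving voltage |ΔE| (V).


Driving voltage is the absolute potential difference.
|ΔE| = |-0.287 − (-0.041)| = 0.246 V

0.246 V


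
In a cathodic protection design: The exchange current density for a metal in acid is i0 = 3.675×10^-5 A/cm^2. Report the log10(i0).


i0 = 3.675×10^-5 A/cm^2
log10(i0) = -4.435

-4.435


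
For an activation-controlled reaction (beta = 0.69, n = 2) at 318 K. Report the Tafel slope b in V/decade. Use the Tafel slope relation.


Apply the Tafel slope relation: b = 2.303*R*T/(beta*n*F)
Numerator: 2.303 * 8.314 * 318 = 6088.79
Denominator: 0.69 * 2 * 96485 = 133149.3
b = 6088.79 / 133149.3 = 0.046 V/decade

0.046 V/decade


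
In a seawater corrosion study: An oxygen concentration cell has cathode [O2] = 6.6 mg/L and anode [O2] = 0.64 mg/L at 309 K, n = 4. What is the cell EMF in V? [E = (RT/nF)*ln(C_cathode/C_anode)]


Apply the Nernst concentration-cell relation: E = (RT/nF)*ln(C_cathode/C_anode)
RT/nF = 8.314*309/(4*96485) = 0.00665654 V
ln(6.6/0.64) = 2.33336
E = 0.00665654 * 2.33336 = 0.01553 V

0.01553 V


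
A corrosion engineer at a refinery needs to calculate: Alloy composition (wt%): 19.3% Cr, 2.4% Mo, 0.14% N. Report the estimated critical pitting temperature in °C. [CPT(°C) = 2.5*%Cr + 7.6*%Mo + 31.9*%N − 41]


Apply the ASTM G48 empirical CPT estimate: CPT(°C) = 2.5*%Cr + 7.6*%Mo + 31.9*%N − 41
2.5*19.3 = 48.25; 7.6*2.4 = 18.24; 31.9*0.14 = 4.466
CPT = 48.25 + 18.24 + 4.466 − 41 = 29.956 °C
Rounded to 0.1 °C: CPT ≈ 30.0 °C

30.0 °C


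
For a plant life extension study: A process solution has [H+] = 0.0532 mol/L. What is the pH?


pH = −log10[H+]
pH = −log10(0.0532) = 1.27

1.27


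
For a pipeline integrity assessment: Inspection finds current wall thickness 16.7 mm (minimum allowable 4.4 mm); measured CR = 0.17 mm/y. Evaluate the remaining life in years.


Apply the remaining-life relation: RL = (t_current − t_min) / CR
RL = (16.7 − 4.4) / 0.17 = 12.3 / 0.17 = 72.4 years

72.4 years


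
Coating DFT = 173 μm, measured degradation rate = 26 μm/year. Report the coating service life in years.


Service life = thickness / degradation rate
Life = 173 / 26 = 6.7 years

6.7 years


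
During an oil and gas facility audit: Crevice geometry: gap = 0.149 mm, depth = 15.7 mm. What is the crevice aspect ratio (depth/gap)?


Aspect ratio = depth / gap
Ratio = 15.7 / 0.149 = 105.4

105.4


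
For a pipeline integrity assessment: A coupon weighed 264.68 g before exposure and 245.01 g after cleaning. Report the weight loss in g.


Weight loss = initial − final
WL = 264.68 − 245.01 = 19.67 g

19.67 g


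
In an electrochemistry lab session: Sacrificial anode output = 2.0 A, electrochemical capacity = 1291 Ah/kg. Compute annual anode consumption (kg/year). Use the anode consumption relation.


Annual consumption = current * hours per year / capacity
Rate = 2.0 * 8760 / 1291 = 13.6 kg/year

13.6 kg/year


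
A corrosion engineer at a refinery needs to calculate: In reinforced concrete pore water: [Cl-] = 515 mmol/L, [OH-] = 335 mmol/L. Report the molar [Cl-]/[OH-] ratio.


Threshold parameter = [Cl-] / [OH-] (molar basis; both in mmol/L, so units cancel)
Ratio = 515 / 335 = 1.54

1.54


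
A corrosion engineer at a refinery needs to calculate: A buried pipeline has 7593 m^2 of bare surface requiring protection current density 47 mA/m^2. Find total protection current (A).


I = area * current density, then convert mA → A (÷1000)
I = 7593 * 47 / 1000 = 356.87 A

356.87 A


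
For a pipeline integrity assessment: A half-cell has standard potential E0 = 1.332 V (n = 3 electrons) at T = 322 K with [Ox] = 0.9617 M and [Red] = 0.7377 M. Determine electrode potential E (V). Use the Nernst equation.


Apply the Nernst equation: E = E0 + (RT/nF)*ln([Ox]/[Red])
Step 1: RT/nF = 8.314*322/(3*96485) = 0.00924879 V
Step 2: [Ox]/[Red] = 0.9617/0.7377 = 1.303646
Step 3: ln(1.303646) = 0.265165
Step 4: correction = 0.00924879 * 0.265165 = 0.0025 V
E = 1.332 + 0.0025 = 1.3345 V

1.3345 V


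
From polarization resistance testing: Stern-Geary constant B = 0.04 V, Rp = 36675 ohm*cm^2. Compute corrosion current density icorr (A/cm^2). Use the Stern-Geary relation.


Apply the Stern-Geary relation: icorr = B / Rp
icorr = 0.04 / 36675 = 1.091×10^-6 A/cm^2

1.091×10^-6 A/cm^2


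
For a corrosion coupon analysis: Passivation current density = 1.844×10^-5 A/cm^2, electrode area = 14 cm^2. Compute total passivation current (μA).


I = i_pass * A, then convert A → μA (×10^6)
I = 1.844×10^-5 * 14 * 10^6 = 258.16 μA

258.16 μA


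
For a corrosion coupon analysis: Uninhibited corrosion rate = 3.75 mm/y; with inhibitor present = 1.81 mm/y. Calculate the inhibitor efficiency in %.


Apply the inhibitor-efficiency definition: IE = (CR_blank − CR_inh)/CR_blank × 100
IE = (3.75 − 1.81) / 3.75 × 100
IE = 1.94 / 3.75 × 100 = 51.7 %

51.7 %


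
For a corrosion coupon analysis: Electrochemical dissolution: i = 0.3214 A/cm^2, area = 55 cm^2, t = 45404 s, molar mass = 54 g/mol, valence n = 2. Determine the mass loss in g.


Apply Faraday's law: m = i*A*t*M / (n*F)
Total charge passed Q = i*A*t = 0.3214*55*45404 = 802606.508 C
m = Q*M/(n*F) = 802606.508*54/(2*96485) = 224.5984 g

224.5984 g


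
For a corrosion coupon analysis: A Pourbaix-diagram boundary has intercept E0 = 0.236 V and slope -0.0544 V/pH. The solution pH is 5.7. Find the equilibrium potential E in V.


Apply the Pourbaix line equation: E = E0 + slope*pH
E = 0.236 + (-0.0544)*5.7 = 0.236 + (-0.31008) = -0.07408 V
Rounded to 4 decimal places: E = -0.0741 V

-0.0741 V


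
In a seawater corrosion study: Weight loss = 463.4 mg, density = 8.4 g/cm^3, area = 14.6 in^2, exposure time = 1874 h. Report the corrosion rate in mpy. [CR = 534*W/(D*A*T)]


Apply the mpy weight-loss relation: CR = 534 * W / (D * A * T)
Numerator: 534 * 463.4 = 247455.6
Denominator: 8.4 * 14.6 * 1874 = 229827.36
CR = 247455.6 / 229827.36 = 1.0767 mpy

1.0767 mpy


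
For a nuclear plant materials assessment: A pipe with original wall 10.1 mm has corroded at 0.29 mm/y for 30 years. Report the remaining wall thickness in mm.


Remaining wall = original − CR × time
t = 10.1 − 0.29*30 = 10.1 − 8.7 = 1.4 mm

1.4 mm


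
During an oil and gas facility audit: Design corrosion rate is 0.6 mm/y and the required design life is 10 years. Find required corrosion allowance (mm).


Corrosion allowance = CR × design life
CA = 0.6 * 10 = 6.0 mm

6.0 mm


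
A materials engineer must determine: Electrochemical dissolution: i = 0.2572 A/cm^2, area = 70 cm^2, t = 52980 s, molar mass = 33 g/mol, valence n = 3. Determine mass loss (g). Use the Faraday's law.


Apply Faraday's law: m = i*A*t*M / (n*F)
Total charge passed Q = i*A*t = 0.2572*70*52980 = 953851.92 C
m = Q*M/(n*F) = 953851.92*33/(3*96485) = 108.74614 g

108.74614 g


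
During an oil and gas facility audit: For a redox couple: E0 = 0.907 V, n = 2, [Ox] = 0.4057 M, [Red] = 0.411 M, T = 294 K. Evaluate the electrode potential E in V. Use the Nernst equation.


Apply the Nernst equation: E = E0 + (RT/nF)*ln([Ox]/[Red])
Step 1: RT/nF = 8.314*294/(2*96485) = 0.01266682 V
Step 2: [Ox]/[Red] = 0.4057/0.411 = 0.987105
Step 3: ln(0.987105) = -0.012979
Step 4: correction = 0.01266682 * -0.012979 = -0.0002 V
E = 0.907 + -0.0002 = 0.9068 V

0.9068 V


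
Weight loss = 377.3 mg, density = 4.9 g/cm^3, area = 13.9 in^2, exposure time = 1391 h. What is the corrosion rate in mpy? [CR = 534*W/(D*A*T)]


Apply the mpy weight-loss relation: CR = 534 * W / (D * A * T)
Numerator: 534 * 377.3 = 201478.2
Denominator: 4.9 * 13.9 * 1391 = 94741.01
CR = 201478.2 / 94741.01 = 2.12662 mpy

2.12662 mpy


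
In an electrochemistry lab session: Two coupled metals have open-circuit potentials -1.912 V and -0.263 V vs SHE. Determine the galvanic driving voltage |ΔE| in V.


Driving voltage is the absolute potential difference.
|ΔE| = |-1.912 − (-0.263)| = 1.649 V

1.649 V


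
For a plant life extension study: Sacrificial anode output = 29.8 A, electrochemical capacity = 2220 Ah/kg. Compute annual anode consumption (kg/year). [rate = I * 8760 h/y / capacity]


Annual consumption = current * hours per year / capacity
Rate = 29.8 * 8760 / 2220 = 117.6 kg/year

117.6 kg/year


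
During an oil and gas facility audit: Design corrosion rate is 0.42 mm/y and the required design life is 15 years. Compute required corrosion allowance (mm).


Corrosion allowance = CR × design life
CA = 0.42 * 15 = 6.3 mm

6.3 mm


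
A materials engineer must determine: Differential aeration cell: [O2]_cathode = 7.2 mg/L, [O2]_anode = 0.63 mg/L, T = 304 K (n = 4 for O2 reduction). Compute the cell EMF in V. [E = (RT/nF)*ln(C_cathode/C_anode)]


Apply the Nernst concentration-cell relation: E = (RT/nF)*ln(C_cathode/C_anode)
RT/nF = 8.314*304/(4*96485) = 0.00654883 V
ln(7.2/0.63) = 2.43612
E = 0.00654883 * 2.43612 = 0.01595 V

0.01595 V


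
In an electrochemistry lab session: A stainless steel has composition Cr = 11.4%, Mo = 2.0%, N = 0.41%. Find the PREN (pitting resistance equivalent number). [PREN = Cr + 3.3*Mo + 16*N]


Apply the PREN formula: PREN = Cr + 3.3*Mo + 16*N
PREN = 11.4 + 3.3*2.0 + 16*0.41
PREN = 11.4 + 6.6 + 6.56 = 24.56

24.56


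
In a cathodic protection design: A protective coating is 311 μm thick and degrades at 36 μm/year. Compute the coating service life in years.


Service life = thickness / degradation rate
Life = 311 / 36 = 8.6 years

8.6 years


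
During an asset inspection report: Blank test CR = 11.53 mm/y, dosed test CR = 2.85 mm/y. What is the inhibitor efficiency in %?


Apply the inhibitor-efficiency definition: IE = (CR_blank − CR_inh)/CR_blank × 100
IE = (11.53 − 2.85) / 11.53 × 100
IE = 8.68 / 11.53 × 100 = 75.3 %

75.3 %


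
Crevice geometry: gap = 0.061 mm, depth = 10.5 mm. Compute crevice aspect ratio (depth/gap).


Aspect ratio = depth / gap
Ratio = 10.5 / 0.061 = 172.1

172.1


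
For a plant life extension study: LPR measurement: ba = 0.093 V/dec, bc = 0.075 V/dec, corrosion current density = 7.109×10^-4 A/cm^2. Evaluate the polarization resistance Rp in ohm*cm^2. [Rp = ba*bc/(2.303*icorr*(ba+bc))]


Apply the Stern-Geary equation: Rp = ba*bc / (2.303*icorr*(ba+bc))
ba*bc = 0.093*0.075 = 0.006975
ba+bc = 0.168; 2.303*icorr*(ba+bc) = 2.303*7.109×10^-4*0.168 = 2.7505005×10^-4
Rp = 0.006975 / 2.7505005×10^-4 = 25.4 ohm*cm^2

25.4 ohm*cm^2


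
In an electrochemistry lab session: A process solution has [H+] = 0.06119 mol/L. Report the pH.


pH = −log10[H+]
pH = −log10(0.06119) = 1.21

1.21


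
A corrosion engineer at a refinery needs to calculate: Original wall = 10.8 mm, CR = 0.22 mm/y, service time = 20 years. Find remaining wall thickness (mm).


Remaining wall = original − CR × time
t = 10.8 − 0.22*20 = 10.8 − 4.4 = 6.4 mm

6.4 mm


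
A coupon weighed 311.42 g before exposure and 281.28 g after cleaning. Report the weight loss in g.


Weight loss = initial − final
WL = 311.42 − 281.28 = 30.14 g

30.14 g


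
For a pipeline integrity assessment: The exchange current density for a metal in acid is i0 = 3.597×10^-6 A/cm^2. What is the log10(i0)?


i0 = 3.597×10^-6 A/cm^2
log10(i0) = -5.444

-5.444


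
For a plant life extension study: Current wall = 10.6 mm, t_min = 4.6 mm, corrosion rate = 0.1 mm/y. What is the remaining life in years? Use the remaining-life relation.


Apply the remaining-life relation: RL = (t_current − t_min) / CR
RL = (10.6 − 4.6) / 0.1 = 6.0 / 0.1 = 60.0 years

60.0 years


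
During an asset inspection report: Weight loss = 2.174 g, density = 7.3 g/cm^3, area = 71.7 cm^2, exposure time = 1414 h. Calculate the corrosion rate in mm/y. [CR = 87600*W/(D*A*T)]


Apply the mm/y weight-loss relation: CR = 87600 * W / (D * A * T)
Numerator: 87600 * 2.174 = 190442.4
Denominator: 7.3 * 71.7 * 1414 = 740101.74
CR = 190442.4 / 740101.74 = 0.25732 mm/y

0.25732 mm/y


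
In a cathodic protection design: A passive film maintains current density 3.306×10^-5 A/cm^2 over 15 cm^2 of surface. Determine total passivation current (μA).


I = i_pass * A, then convert A → μA (×10^6)
I = 3.306×10^-5 * 15 * 10^6 = 495.9 μA

495.9 μA


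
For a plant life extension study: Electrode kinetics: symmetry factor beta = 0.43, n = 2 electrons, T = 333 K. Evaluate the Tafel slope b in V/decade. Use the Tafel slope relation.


Apply the Tafel slope relation: b = 2.303*R*T/(beta*n*F)
Numerator: 2.303 * 8.314 * 333 = 6376.0
Denominator: 0.43 * 2 * 96485 = 82977.1
b = 6376.0 / 82977.1 = 0.077 V/decade

0.077 V/decade


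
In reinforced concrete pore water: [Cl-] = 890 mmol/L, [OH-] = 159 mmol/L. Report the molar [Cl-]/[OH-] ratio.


Threshold parameter = [Cl-] / [OH-] (molar basis; both in mmol/L, so units cancel)
Ratio = 890 / 159 = 5.6

5.6


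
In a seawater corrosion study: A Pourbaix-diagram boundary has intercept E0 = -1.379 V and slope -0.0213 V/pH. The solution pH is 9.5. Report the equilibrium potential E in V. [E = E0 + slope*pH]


Apply the Pourbaix line equation: E = E0 + slope*pH
E = -1.379 + (-0.0213)*9.5 = -1.379 + (-0.20235) = -1.58135 V
Rounded to 3 decimal places: E = -1.581 V

-1.581 V


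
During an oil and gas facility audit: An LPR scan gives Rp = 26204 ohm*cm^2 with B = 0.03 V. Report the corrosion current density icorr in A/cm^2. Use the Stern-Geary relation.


Apply the Stern-Geary relation: icorr = B / Rp
icorr = 0.03 / 26204 = 1.145×10^-6 A/cm^2

1.145×10^-6 A/cm^2


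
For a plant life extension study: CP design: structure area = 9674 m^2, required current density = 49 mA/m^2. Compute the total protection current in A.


I = area * current density, then convert mA → A (÷1000)
I = 9674 * 49 / 1000 = 474.03 A

474.03 A


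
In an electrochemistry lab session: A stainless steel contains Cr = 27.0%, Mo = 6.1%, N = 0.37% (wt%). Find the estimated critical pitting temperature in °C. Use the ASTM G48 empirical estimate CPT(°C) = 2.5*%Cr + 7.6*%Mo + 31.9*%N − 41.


Apply the ASTM G48 empirical CPT estimate: CPT(°C) = 2.5*%Cr + 7.6*%Mo + 31.9*%N − 41
2.5*27.0 = 67.5; 7.6*6.1 = 46.36; 31.9*0.37 = 11.803
CPT = 67.5 + 46.36 + 11.803 − 41 = 84.663 °C
Rounded to 0.1 °C: CPT ≈ 84.7 °C

84.7 °C


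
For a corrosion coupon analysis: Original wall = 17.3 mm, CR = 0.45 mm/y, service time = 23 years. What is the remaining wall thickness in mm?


Remaining wall = original − CR × time
t = 17.3 − 0.45*23 = 17.3 − 10.35 = 6.95 mm

6.95 mm


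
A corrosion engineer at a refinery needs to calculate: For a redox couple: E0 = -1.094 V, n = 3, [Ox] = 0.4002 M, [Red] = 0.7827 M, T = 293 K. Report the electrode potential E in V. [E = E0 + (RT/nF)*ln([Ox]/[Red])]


Apply the Nernst equation: E = E0 + (RT/nF)*ln([Ox]/[Red])
Step 1: RT/nF = 8.314*293/(3*96485) = 0.00841582 V
Step 2: [Ox]/[Red] = 0.4002/0.7827 = 0.511307
Step 3: ln(0.511307) = -0.670785
Step 4: correction = 0.00841582 * -0.670785 = -0.0056 V
E = -1.094 + -0.0056 = -1.0996 V

-1.0996 V


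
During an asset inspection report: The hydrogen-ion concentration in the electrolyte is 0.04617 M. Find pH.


pH = −log10[H+]
pH = −log10(0.04617) = 1.34

1.34


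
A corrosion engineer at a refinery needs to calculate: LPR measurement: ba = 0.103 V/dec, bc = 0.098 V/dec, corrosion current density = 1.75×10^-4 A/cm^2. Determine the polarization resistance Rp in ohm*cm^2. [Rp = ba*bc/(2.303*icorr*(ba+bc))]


Apply the Stern-Geary equation: Rp = ba*bc / (2.303*icorr*(ba+bc))
ba*bc = 0.103*0.098 = 0.010094
ba+bc = 0.201; 2.303*icorr*(ba+bc) = 2.303*1.75×10^-4*0.201 = 8.1008025×10^-5
Rp = 0.010094 / 8.1008025×10^-5 = 124.6 ohm*cm^2

124.6 ohm*cm^2


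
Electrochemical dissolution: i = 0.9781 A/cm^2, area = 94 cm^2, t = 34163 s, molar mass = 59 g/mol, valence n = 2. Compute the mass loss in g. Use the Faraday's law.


Apply Faraday's law: m = i*A*t*M / (n*F)
Total charge passed Q = i*A*t = 0.9781*94*34163 = 3140994.0482 C
m = Q*M/(n*F) = 3140994.0482*59/(2*96485) = 960.34953 g

960.34953 g


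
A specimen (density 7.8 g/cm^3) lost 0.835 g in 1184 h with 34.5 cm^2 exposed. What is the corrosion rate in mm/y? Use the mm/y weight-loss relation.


Apply the mm/y weight-loss relation: CR = 87600 * W / (D * A * T)
Numerator: 87600 * 0.835 = 73146.0
Denominator: 7.8 * 34.5 * 1184 = 318614.4
CR = 73146.0 / 318614.4 = 0.22958 mm/y

0.22958 mm/y


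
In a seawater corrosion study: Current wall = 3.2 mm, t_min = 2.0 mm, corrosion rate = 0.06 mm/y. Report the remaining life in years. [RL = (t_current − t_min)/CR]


Apply the remaining-life relation: RL = (t_current − t_min) / CR
RL = (3.2 − 2.0) / 0.06 = 1.2 / 0.06 = 20.0 years

20.0 years


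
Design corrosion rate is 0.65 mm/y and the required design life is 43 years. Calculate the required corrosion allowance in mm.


Corrosion allowance = CR × design life
CA = 0.65 * 43 = 27.95 mm

27.95 mm


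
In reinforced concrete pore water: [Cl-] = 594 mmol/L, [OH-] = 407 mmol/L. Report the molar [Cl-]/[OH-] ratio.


Threshold parameter = [Cl-] / [OH-] (molar basis; both in mmol/L, so units cancel)
Ratio = 594 / 407 = 1.46

1.46


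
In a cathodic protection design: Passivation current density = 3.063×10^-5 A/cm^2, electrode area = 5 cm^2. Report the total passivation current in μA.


I = i_pass * A, then convert A → μA (×10^6)
I = 3.063×10^-5 * 5 * 10^6 = 153.15 μA

153.15 μA


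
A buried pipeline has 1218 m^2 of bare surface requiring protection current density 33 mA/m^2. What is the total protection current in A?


I = area * current density, then convert mA → A (÷1000)
I = 1218 * 33 / 1000 = 40.19 A

40.19 A


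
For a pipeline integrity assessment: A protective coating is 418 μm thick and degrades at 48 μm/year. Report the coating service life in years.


Service life = thickness / degradation rate
Life = 418 / 48 = 8.7 years

8.7 years


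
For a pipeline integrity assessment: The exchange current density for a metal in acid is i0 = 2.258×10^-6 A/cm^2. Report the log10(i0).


i0 = 2.258×10^-6 A/cm^2
log10(i0) = -5.646

-5.646


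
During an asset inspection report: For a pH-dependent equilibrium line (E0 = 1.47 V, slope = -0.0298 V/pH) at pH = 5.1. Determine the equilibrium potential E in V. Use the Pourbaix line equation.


Apply the Pourbaix line equation: E = E0 + slope*pH
E = 1.47 + (-0.0298)*5.1 = 1.47 + (-0.15198) = 1.31802 V
Rounded to 3 decimal places: E = 1.318 V

1.318 V


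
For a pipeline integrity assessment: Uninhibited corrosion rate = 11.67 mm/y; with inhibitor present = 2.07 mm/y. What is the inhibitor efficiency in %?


Apply the inhibitor-efficiency definition: IE = (CR_blank − CR_inh)/CR_blank × 100
IE = (11.67 − 2.07) / 11.67 × 100
IE = 9.6 / 11.67 × 100 = 82.3 %

82.3 %


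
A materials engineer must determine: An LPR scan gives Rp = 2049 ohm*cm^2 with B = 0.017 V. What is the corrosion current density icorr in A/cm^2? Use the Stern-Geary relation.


Apply the Stern-Geary relation: icorr = B / Rp
icorr = 0.017 / 2049 = 8.297×10^-6 A/cm^2

8.297×10^-6 A/cm^2


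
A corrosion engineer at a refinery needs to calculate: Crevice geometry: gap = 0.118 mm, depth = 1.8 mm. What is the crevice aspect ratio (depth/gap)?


Aspect ratio = depth / gap
Ratio = 1.8 / 0.118 = 15.3

15.3


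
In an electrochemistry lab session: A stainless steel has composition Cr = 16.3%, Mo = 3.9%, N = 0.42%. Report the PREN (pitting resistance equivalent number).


Apply the PREN formula: PREN = Cr + 3.3*Mo + 16*N
PREN = 16.3 + 3.3*3.9 + 16*0.42
PREN = 16.3 + 12.87 + 6.72 = 35.89

35.89


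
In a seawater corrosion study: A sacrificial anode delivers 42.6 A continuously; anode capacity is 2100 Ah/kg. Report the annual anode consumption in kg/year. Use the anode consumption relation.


Annual consumption = current * hours per year / capacity
Rate = 42.6 * 8760 / 2100 = 177.7 kg/year

177.7 kg/year


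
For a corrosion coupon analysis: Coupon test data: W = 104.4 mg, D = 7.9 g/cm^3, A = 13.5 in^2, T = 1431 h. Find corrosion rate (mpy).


Apply the mpy weight-loss relation: CR = 534 * W / (D * A * T)
Numerator: 534 * 104.4 = 55749.6
Denominator: 7.9 * 13.5 * 1431 = 152616.15
CR = 55749.6 / 152616.15 = 0.3653 mpy

0.3653 mpy


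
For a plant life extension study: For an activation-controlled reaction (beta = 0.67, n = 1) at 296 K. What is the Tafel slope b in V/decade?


Apply the Tafel slope relation: b = 2.303*R*T/(beta*n*F)
Numerator: 2.303 * 8.314 * 296 = 5667.55
Denominator: 0.67 * 1 * 96485 = 64644.95
b = 5667.55 / 64644.95 = 0.0877 V/decade

0.0877 V/decade


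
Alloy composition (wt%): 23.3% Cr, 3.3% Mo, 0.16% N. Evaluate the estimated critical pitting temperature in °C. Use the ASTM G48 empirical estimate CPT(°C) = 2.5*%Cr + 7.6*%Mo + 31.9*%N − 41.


Apply the ASTM G48 empirical CPT estimate: CPT(°C) = 2.5*%Cr + 7.6*%Mo + 31.9*%N − 41
2.5*23.3 = 58.25; 7.6*3.3 = 25.08; 31.9*0.16 = 5.104
CPT = 58.25 + 25.08 + 5.104 − 41 = 47.434 °C
Rounded to 0.1 °C: CPT ≈ 47.4 °C

47.4 °C


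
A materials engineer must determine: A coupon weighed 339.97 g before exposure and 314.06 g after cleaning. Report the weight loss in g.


Weight loss = initial − final
WL = 339.97 − 314.06 = 25.91 g

25.91 g


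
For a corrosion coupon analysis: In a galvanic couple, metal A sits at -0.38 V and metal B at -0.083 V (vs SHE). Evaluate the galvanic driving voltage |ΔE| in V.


Driving voltage is the absolute potential difference.
|ΔE| = |-0.38 − (-0.083)| = 0.297 V

0.297 V


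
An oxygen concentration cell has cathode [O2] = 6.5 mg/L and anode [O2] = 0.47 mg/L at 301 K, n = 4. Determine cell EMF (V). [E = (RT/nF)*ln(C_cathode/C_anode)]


Apply the Nernst concentration-cell relation: E = (RT/nF)*ln(C_cathode/C_anode)
RT/nF = 8.314*301/(4*96485) = 0.0064842 V
ln(6.5/0.47) = 2.62682
E = 0.0064842 * 2.62682 = 0.01703 V

0.01703 V


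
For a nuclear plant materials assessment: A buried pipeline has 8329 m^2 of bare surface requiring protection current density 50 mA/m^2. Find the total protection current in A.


I = area * current density, then convert mA → A (÷1000)
I = 8329 * 50 / 1000 = 416.45 A

416.45 A


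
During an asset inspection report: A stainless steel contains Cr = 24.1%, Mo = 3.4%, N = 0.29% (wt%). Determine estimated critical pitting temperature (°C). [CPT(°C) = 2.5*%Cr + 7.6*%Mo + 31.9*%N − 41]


Apply the ASTM G48 empirical CPT estimate: CPT(°C) = 2.5*%Cr + 7.6*%Mo + 31.9*%N − 41
2.5*24.1 = 60.25; 7.6*3.4 = 25.84; 31.9*0.29 = 9.251
CPT = 60.25 + 25.84 + 9.251 − 41 = 54.341 °C
Rounded to 0.1 °C: CPT ≈ 54.3 °C

54.3 °C


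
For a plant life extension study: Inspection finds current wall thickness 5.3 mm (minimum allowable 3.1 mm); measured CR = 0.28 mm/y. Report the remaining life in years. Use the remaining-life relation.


Apply the remaining-life relation: RL = (t_current − t_min) / CR
RL = (5.3 − 3.1) / 0.28 = 2.2 / 0.28 = 7.9 years

7.9 years


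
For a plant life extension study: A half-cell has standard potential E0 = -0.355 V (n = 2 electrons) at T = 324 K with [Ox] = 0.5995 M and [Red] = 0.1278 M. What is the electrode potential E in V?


Apply the Nernst equation: E = E0 + (RT/nF)*ln([Ox]/[Red])
Step 1: RT/nF = 8.314*324/(2*96485) = 0.01395935 V
Step 2: [Ox]/[Red] = 0.5995/0.1278 = 4.690923
Step 3: ln(4.690923) = 1.545629
Step 4: correction = 0.01395935 * 1.545629 = 0.0216 V
E = -0.355 + 0.0216 = -0.3334 V

-0.3334 V


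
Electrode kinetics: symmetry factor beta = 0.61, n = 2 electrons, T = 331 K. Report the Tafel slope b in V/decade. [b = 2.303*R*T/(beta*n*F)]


Apply the Tafel slope relation: b = 2.303*R*T/(beta*n*F)
Numerator: 2.303 * 8.314 * 331 = 6337.7
Denominator: 0.61 * 2 * 96485 = 117711.7
b = 6337.7 / 117711.7 = 0.0538 V/decade

0.0538 V/decade


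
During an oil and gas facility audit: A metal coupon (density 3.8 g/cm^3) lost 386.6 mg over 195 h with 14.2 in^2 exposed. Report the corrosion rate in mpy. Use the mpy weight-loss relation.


Apply the mpy weight-loss relation: CR = 534 * W / (D * A * T)
Numerator: 534 * 386.6 = 206444.4
Denominator: 3.8 * 14.2 * 195 = 10522.2
CR = 206444.4 / 10522.2 = 19.6199 mpy

19.6199 mpy


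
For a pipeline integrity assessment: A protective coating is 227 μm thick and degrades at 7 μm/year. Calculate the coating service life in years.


Service life = thickness / degradation rate
Life = 227 / 7 = 32.4 years

32.4 years


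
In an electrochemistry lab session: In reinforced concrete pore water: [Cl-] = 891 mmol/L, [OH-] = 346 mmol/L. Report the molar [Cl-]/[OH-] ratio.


Threshold parameter = [Cl-] / [OH-] (molar basis; both in mmol/L, so units cancel)
Ratio = 891 / 346 = 2.58

2.58
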